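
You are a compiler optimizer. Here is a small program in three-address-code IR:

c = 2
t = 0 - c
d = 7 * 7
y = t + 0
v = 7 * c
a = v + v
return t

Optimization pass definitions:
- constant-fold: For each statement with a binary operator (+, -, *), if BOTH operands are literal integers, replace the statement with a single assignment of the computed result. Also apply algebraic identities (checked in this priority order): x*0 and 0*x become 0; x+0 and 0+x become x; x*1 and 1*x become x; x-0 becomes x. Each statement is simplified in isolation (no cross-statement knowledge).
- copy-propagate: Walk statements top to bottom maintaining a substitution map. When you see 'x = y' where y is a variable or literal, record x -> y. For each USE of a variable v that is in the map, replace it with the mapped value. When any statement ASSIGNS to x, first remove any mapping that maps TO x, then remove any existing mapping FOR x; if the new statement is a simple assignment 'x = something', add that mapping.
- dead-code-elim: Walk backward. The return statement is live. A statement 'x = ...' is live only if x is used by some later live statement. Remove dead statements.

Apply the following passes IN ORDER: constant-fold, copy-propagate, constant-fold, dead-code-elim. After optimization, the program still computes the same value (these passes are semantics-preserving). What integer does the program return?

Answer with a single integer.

Answer: -2

Derivation:
Initial IR:
  c = 2
  t = 0 - c
  d = 7 * 7
  y = t + 0
  v = 7 * c
  a = v + v
  return t
After constant-fold (7 stmts):
  c = 2
  t = 0 - c
  d = 49
  y = t
  v = 7 * c
  a = v + v
  return t
After copy-propagate (7 stmts):
  c = 2
  t = 0 - 2
  d = 49
  y = t
  v = 7 * 2
  a = v + v
  return t
After constant-fold (7 stmts):
  c = 2
  t = -2
  d = 49
  y = t
  v = 14
  a = v + v
  return t
After dead-code-elim (2 stmts):
  t = -2
  return t
Evaluate:
  c = 2  =>  c = 2
  t = 0 - c  =>  t = -2
  d = 7 * 7  =>  d = 49
  y = t + 0  =>  y = -2
  v = 7 * c  =>  v = 14
  a = v + v  =>  a = 28
  return t = -2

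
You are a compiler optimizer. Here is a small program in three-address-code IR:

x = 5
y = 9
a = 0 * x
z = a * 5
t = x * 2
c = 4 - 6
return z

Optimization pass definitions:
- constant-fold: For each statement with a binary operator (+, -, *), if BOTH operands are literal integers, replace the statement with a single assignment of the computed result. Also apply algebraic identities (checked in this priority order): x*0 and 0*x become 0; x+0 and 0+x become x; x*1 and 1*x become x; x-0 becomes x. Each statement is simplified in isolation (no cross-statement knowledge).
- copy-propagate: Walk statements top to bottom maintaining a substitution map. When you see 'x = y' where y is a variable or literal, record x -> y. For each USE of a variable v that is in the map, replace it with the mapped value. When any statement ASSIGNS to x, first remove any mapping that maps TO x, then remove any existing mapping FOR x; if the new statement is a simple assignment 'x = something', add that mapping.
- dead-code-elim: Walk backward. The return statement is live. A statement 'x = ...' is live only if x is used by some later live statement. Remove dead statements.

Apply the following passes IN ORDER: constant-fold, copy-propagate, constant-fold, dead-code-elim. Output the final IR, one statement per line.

Answer: z = 0
return z

Derivation:
Initial IR:
  x = 5
  y = 9
  a = 0 * x
  z = a * 5
  t = x * 2
  c = 4 - 6
  return z
After constant-fold (7 stmts):
  x = 5
  y = 9
  a = 0
  z = a * 5
  t = x * 2
  c = -2
  return z
After copy-propagate (7 stmts):
  x = 5
  y = 9
  a = 0
  z = 0 * 5
  t = 5 * 2
  c = -2
  return z
After constant-fold (7 stmts):
  x = 5
  y = 9
  a = 0
  z = 0
  t = 10
  c = -2
  return z
After dead-code-elim (2 stmts):
  z = 0
  return z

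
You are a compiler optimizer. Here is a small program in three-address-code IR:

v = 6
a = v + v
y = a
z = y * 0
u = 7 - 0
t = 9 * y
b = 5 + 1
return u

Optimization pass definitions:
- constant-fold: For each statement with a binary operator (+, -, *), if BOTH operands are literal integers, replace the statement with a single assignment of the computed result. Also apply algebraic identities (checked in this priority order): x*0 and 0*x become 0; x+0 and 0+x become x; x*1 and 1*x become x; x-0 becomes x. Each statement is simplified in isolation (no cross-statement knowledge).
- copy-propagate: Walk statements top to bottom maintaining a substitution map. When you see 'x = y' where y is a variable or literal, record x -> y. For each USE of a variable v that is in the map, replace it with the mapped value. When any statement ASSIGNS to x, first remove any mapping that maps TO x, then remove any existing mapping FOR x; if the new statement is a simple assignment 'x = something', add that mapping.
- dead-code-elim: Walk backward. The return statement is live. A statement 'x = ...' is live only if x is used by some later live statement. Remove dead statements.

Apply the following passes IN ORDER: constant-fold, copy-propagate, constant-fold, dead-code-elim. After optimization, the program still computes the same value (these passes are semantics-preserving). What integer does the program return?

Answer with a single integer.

Answer: 7

Derivation:
Initial IR:
  v = 6
  a = v + v
  y = a
  z = y * 0
  u = 7 - 0
  t = 9 * y
  b = 5 + 1
  return u
After constant-fold (8 stmts):
  v = 6
  a = v + v
  y = a
  z = 0
  u = 7
  t = 9 * y
  b = 6
  return u
After copy-propagate (8 stmts):
  v = 6
  a = 6 + 6
  y = a
  z = 0
  u = 7
  t = 9 * a
  b = 6
  return 7
After constant-fold (8 stmts):
  v = 6
  a = 12
  y = a
  z = 0
  u = 7
  t = 9 * a
  b = 6
  return 7
After dead-code-elim (1 stmts):
  return 7
Evaluate:
  v = 6  =>  v = 6
  a = v + v  =>  a = 12
  y = a  =>  y = 12
  z = y * 0  =>  z = 0
  u = 7 - 0  =>  u = 7
  t = 9 * y  =>  t = 108
  b = 5 + 1  =>  b = 6
  return u = 7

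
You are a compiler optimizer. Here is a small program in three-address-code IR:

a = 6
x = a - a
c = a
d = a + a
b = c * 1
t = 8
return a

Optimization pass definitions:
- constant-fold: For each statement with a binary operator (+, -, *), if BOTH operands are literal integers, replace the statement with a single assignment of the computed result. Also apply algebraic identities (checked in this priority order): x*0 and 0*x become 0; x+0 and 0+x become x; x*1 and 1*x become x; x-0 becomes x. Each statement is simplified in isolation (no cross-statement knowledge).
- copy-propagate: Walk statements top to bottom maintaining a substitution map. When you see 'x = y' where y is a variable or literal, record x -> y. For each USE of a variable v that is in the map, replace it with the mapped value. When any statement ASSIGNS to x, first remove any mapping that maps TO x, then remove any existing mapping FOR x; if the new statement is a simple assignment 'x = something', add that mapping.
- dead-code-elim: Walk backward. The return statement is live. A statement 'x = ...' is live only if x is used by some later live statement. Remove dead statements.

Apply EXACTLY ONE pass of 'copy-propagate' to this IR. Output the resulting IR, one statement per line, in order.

Applying copy-propagate statement-by-statement:
  [1] a = 6  (unchanged)
  [2] x = a - a  -> x = 6 - 6
  [3] c = a  -> c = 6
  [4] d = a + a  -> d = 6 + 6
  [5] b = c * 1  -> b = 6 * 1
  [6] t = 8  (unchanged)
  [7] return a  -> return 6
Result (7 stmts):
  a = 6
  x = 6 - 6
  c = 6
  d = 6 + 6
  b = 6 * 1
  t = 8
  return 6

Answer: a = 6
x = 6 - 6
c = 6
d = 6 + 6
b = 6 * 1
t = 8
return 6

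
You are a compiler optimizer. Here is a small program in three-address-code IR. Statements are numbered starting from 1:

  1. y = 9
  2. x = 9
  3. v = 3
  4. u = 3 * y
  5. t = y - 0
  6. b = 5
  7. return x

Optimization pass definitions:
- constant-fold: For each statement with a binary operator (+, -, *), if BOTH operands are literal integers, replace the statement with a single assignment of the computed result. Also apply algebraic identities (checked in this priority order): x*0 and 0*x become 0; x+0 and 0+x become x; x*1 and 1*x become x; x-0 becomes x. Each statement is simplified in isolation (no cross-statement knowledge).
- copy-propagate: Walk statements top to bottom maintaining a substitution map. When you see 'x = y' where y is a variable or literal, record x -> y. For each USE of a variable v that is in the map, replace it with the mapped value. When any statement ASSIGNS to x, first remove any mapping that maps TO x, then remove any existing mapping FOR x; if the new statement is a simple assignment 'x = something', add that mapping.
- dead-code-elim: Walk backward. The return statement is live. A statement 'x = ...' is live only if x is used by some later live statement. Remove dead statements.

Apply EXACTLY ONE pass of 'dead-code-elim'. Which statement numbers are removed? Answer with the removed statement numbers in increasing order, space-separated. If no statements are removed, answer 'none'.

Backward liveness scan:
Stmt 1 'y = 9': DEAD (y not in live set [])
Stmt 2 'x = 9': KEEP (x is live); live-in = []
Stmt 3 'v = 3': DEAD (v not in live set ['x'])
Stmt 4 'u = 3 * y': DEAD (u not in live set ['x'])
Stmt 5 't = y - 0': DEAD (t not in live set ['x'])
Stmt 6 'b = 5': DEAD (b not in live set ['x'])
Stmt 7 'return x': KEEP (return); live-in = ['x']
Removed statement numbers: [1, 3, 4, 5, 6]
Surviving IR:
  x = 9
  return x

Answer: 1 3 4 5 6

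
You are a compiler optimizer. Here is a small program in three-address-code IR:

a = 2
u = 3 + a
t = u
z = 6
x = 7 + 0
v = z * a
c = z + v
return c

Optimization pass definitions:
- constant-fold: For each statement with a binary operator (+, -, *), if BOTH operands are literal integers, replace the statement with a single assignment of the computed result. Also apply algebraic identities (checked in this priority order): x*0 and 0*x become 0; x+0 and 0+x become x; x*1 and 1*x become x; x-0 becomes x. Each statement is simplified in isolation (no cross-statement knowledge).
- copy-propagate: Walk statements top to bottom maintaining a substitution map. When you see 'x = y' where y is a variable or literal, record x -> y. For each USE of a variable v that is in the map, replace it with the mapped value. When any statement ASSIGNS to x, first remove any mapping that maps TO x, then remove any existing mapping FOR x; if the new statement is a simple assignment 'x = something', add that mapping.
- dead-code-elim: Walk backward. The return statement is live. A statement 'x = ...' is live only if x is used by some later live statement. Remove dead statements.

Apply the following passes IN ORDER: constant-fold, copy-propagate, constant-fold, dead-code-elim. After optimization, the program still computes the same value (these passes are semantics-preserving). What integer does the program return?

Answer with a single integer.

Initial IR:
  a = 2
  u = 3 + a
  t = u
  z = 6
  x = 7 + 0
  v = z * a
  c = z + v
  return c
After constant-fold (8 stmts):
  a = 2
  u = 3 + a
  t = u
  z = 6
  x = 7
  v = z * a
  c = z + v
  return c
After copy-propagate (8 stmts):
  a = 2
  u = 3 + 2
  t = u
  z = 6
  x = 7
  v = 6 * 2
  c = 6 + v
  return c
After constant-fold (8 stmts):
  a = 2
  u = 5
  t = u
  z = 6
  x = 7
  v = 12
  c = 6 + v
  return c
After dead-code-elim (3 stmts):
  v = 12
  c = 6 + v
  return c
Evaluate:
  a = 2  =>  a = 2
  u = 3 + a  =>  u = 5
  t = u  =>  t = 5
  z = 6  =>  z = 6
  x = 7 + 0  =>  x = 7
  v = z * a  =>  v = 12
  c = z + v  =>  c = 18
  return c = 18

Answer: 18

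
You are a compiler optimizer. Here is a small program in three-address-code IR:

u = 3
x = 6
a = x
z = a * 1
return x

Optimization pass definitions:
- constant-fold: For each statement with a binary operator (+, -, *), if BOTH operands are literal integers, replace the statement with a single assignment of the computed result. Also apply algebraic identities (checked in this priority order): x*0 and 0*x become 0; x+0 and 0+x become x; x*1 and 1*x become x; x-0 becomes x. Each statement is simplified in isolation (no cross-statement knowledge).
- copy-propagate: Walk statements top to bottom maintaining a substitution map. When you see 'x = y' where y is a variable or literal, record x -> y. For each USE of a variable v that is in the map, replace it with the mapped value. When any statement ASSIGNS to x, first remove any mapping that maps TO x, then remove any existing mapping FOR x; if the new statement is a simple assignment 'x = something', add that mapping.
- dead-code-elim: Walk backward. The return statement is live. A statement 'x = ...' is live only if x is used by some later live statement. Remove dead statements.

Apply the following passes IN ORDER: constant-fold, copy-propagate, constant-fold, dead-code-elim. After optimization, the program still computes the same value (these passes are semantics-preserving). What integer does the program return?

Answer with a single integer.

Answer: 6

Derivation:
Initial IR:
  u = 3
  x = 6
  a = x
  z = a * 1
  return x
After constant-fold (5 stmts):
  u = 3
  x = 6
  a = x
  z = a
  return x
After copy-propagate (5 stmts):
  u = 3
  x = 6
  a = 6
  z = 6
  return 6
After constant-fold (5 stmts):
  u = 3
  x = 6
  a = 6
  z = 6
  return 6
After dead-code-elim (1 stmts):
  return 6
Evaluate:
  u = 3  =>  u = 3
  x = 6  =>  x = 6
  a = x  =>  a = 6
  z = a * 1  =>  z = 6
  return x = 6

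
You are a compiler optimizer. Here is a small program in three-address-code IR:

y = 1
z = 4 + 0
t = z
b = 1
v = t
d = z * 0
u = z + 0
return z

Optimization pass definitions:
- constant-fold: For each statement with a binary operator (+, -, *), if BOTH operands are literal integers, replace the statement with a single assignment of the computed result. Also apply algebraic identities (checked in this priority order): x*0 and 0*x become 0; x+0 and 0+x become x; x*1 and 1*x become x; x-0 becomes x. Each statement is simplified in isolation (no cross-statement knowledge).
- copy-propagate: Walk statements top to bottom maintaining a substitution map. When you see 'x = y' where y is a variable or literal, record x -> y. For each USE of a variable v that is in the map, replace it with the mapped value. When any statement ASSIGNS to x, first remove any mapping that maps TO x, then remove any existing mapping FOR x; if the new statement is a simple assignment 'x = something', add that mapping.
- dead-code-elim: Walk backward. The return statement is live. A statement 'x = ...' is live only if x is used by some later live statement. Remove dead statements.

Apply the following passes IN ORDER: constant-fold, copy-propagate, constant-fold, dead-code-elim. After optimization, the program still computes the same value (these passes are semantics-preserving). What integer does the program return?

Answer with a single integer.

Answer: 4

Derivation:
Initial IR:
  y = 1
  z = 4 + 0
  t = z
  b = 1
  v = t
  d = z * 0
  u = z + 0
  return z
After constant-fold (8 stmts):
  y = 1
  z = 4
  t = z
  b = 1
  v = t
  d = 0
  u = z
  return z
After copy-propagate (8 stmts):
  y = 1
  z = 4
  t = 4
  b = 1
  v = 4
  d = 0
  u = 4
  return 4
After constant-fold (8 stmts):
  y = 1
  z = 4
  t = 4
  b = 1
  v = 4
  d = 0
  u = 4
  return 4
After dead-code-elim (1 stmts):
  return 4
Evaluate:
  y = 1  =>  y = 1
  z = 4 + 0  =>  z = 4
  t = z  =>  t = 4
  b = 1  =>  b = 1
  v = t  =>  v = 4
  d = z * 0  =>  d = 0
  u = z + 0  =>  u = 4
  return z = 4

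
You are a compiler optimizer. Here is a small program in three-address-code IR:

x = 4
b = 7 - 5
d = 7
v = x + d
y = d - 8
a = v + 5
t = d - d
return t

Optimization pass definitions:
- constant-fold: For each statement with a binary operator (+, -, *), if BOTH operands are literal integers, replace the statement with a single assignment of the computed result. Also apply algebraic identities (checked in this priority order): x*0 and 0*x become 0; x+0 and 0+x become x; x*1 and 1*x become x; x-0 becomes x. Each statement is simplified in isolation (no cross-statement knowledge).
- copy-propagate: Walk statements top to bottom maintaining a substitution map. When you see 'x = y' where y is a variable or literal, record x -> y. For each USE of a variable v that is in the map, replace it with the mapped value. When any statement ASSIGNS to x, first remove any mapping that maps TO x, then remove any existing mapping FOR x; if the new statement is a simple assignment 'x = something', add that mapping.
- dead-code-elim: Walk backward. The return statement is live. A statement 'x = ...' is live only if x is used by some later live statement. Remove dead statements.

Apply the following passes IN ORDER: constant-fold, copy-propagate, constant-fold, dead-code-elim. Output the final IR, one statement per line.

Initial IR:
  x = 4
  b = 7 - 5
  d = 7
  v = x + d
  y = d - 8
  a = v + 5
  t = d - d
  return t
After constant-fold (8 stmts):
  x = 4
  b = 2
  d = 7
  v = x + d
  y = d - 8
  a = v + 5
  t = d - d
  return t
After copy-propagate (8 stmts):
  x = 4
  b = 2
  d = 7
  v = 4 + 7
  y = 7 - 8
  a = v + 5
  t = 7 - 7
  return t
After constant-fold (8 stmts):
  x = 4
  b = 2
  d = 7
  v = 11
  y = -1
  a = v + 5
  t = 0
  return t
After dead-code-elim (2 stmts):
  t = 0
  return t

Answer: t = 0
return t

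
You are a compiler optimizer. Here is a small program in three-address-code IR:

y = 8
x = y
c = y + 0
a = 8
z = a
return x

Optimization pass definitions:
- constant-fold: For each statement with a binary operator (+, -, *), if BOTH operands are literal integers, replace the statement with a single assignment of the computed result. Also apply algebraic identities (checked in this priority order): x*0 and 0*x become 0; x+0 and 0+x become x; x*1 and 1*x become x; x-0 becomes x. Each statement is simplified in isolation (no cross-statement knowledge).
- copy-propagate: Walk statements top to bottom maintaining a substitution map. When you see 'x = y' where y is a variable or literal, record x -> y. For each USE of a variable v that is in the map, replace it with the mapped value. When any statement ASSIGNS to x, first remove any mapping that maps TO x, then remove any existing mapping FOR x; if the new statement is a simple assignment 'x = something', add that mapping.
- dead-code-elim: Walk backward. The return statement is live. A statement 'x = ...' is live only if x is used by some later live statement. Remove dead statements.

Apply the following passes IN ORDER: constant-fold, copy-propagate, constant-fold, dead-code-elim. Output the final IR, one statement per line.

Answer: return 8

Derivation:
Initial IR:
  y = 8
  x = y
  c = y + 0
  a = 8
  z = a
  return x
After constant-fold (6 stmts):
  y = 8
  x = y
  c = y
  a = 8
  z = a
  return x
After copy-propagate (6 stmts):
  y = 8
  x = 8
  c = 8
  a = 8
  z = 8
  return 8
After constant-fold (6 stmts):
  y = 8
  x = 8
  c = 8
  a = 8
  z = 8
  return 8
After dead-code-elim (1 stmts):
  return 8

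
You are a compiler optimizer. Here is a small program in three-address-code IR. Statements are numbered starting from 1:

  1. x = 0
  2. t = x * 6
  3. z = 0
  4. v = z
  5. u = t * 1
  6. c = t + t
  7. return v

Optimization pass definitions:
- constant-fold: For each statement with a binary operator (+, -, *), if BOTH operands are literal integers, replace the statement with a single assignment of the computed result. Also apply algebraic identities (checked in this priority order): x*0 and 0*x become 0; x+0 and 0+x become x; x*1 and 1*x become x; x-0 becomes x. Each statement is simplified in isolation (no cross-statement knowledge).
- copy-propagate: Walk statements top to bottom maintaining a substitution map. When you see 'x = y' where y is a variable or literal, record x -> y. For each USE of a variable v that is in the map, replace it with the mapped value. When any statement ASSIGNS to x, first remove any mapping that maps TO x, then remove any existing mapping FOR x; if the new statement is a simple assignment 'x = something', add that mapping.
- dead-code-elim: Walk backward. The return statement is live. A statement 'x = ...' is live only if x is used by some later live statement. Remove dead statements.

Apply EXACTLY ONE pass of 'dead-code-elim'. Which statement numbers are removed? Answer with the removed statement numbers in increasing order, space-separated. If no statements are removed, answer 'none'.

Answer: 1 2 5 6

Derivation:
Backward liveness scan:
Stmt 1 'x = 0': DEAD (x not in live set [])
Stmt 2 't = x * 6': DEAD (t not in live set [])
Stmt 3 'z = 0': KEEP (z is live); live-in = []
Stmt 4 'v = z': KEEP (v is live); live-in = ['z']
Stmt 5 'u = t * 1': DEAD (u not in live set ['v'])
Stmt 6 'c = t + t': DEAD (c not in live set ['v'])
Stmt 7 'return v': KEEP (return); live-in = ['v']
Removed statement numbers: [1, 2, 5, 6]
Surviving IR:
  z = 0
  v = z
  return v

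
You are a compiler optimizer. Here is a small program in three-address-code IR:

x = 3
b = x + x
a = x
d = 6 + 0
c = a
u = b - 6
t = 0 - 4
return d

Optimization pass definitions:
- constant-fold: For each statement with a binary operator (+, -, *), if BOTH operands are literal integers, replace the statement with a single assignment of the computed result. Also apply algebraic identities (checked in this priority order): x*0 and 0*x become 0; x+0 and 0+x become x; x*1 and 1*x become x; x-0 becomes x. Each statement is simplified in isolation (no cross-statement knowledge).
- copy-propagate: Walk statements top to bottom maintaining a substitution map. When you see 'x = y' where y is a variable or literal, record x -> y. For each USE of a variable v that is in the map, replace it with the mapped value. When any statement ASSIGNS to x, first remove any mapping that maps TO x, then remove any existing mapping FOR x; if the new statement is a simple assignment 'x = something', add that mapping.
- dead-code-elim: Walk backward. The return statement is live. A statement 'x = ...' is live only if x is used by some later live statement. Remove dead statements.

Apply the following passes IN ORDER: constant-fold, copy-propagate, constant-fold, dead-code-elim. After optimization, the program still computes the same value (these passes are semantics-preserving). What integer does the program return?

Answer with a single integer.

Answer: 6

Derivation:
Initial IR:
  x = 3
  b = x + x
  a = x
  d = 6 + 0
  c = a
  u = b - 6
  t = 0 - 4
  return d
After constant-fold (8 stmts):
  x = 3
  b = x + x
  a = x
  d = 6
  c = a
  u = b - 6
  t = -4
  return d
After copy-propagate (8 stmts):
  x = 3
  b = 3 + 3
  a = 3
  d = 6
  c = 3
  u = b - 6
  t = -4
  return 6
After constant-fold (8 stmts):
  x = 3
  b = 6
  a = 3
  d = 6
  c = 3
  u = b - 6
  t = -4
  return 6
After dead-code-elim (1 stmts):
  return 6
Evaluate:
  x = 3  =>  x = 3
  b = x + x  =>  b = 6
  a = x  =>  a = 3
  d = 6 + 0  =>  d = 6
  c = a  =>  c = 3
  u = b - 6  =>  u = 0
  t = 0 - 4  =>  t = -4
  return d = 6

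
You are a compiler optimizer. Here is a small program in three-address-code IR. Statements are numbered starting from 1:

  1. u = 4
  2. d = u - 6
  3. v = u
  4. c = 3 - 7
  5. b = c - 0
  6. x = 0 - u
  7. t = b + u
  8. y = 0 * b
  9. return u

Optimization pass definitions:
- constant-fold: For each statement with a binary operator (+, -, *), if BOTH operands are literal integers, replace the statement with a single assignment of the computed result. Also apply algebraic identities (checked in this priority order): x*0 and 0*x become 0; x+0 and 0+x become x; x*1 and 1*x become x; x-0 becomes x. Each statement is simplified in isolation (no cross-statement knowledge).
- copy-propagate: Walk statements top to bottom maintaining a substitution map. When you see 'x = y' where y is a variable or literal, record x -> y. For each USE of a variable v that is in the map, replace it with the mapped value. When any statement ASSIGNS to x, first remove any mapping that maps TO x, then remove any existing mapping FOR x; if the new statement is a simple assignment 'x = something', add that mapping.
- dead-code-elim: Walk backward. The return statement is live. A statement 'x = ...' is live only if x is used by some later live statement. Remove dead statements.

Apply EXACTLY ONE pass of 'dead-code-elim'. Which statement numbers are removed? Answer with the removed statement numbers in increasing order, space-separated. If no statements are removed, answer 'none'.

Backward liveness scan:
Stmt 1 'u = 4': KEEP (u is live); live-in = []
Stmt 2 'd = u - 6': DEAD (d not in live set ['u'])
Stmt 3 'v = u': DEAD (v not in live set ['u'])
Stmt 4 'c = 3 - 7': DEAD (c not in live set ['u'])
Stmt 5 'b = c - 0': DEAD (b not in live set ['u'])
Stmt 6 'x = 0 - u': DEAD (x not in live set ['u'])
Stmt 7 't = b + u': DEAD (t not in live set ['u'])
Stmt 8 'y = 0 * b': DEAD (y not in live set ['u'])
Stmt 9 'return u': KEEP (return); live-in = ['u']
Removed statement numbers: [2, 3, 4, 5, 6, 7, 8]
Surviving IR:
  u = 4
  return u

Answer: 2 3 4 5 6 7 8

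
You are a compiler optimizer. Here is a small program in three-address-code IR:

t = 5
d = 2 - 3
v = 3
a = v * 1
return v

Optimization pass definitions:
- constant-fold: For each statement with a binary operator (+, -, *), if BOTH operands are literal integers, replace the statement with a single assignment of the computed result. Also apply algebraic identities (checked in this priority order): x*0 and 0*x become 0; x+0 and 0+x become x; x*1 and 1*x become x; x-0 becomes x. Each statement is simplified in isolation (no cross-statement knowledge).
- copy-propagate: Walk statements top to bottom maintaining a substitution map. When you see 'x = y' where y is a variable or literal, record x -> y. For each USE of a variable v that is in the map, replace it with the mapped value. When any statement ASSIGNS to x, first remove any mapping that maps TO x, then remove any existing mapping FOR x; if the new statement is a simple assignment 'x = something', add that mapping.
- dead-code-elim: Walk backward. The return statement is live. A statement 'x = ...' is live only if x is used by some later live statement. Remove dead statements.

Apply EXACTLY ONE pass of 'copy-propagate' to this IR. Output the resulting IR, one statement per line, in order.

Applying copy-propagate statement-by-statement:
  [1] t = 5  (unchanged)
  [2] d = 2 - 3  (unchanged)
  [3] v = 3  (unchanged)
  [4] a = v * 1  -> a = 3 * 1
  [5] return v  -> return 3
Result (5 stmts):
  t = 5
  d = 2 - 3
  v = 3
  a = 3 * 1
  return 3

Answer: t = 5
d = 2 - 3
v = 3
a = 3 * 1
return 3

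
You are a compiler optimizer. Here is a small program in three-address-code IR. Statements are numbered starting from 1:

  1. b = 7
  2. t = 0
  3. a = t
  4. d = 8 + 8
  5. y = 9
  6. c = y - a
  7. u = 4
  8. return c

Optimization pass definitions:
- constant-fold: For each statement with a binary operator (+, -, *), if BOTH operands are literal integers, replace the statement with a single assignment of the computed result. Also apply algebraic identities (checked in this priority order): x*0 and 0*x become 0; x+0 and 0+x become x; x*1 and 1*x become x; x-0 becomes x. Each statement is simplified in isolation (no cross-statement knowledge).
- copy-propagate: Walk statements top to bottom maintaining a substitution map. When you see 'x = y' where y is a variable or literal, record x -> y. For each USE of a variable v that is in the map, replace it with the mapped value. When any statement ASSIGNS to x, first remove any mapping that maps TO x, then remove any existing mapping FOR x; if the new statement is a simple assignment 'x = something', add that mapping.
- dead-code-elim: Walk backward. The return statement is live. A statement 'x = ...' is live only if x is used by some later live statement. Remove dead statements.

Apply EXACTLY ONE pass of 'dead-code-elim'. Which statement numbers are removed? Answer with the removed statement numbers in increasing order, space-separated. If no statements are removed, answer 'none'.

Answer: 1 4 7

Derivation:
Backward liveness scan:
Stmt 1 'b = 7': DEAD (b not in live set [])
Stmt 2 't = 0': KEEP (t is live); live-in = []
Stmt 3 'a = t': KEEP (a is live); live-in = ['t']
Stmt 4 'd = 8 + 8': DEAD (d not in live set ['a'])
Stmt 5 'y = 9': KEEP (y is live); live-in = ['a']
Stmt 6 'c = y - a': KEEP (c is live); live-in = ['a', 'y']
Stmt 7 'u = 4': DEAD (u not in live set ['c'])
Stmt 8 'return c': KEEP (return); live-in = ['c']
Removed statement numbers: [1, 4, 7]
Surviving IR:
  t = 0
  a = t
  y = 9
  c = y - a
  return c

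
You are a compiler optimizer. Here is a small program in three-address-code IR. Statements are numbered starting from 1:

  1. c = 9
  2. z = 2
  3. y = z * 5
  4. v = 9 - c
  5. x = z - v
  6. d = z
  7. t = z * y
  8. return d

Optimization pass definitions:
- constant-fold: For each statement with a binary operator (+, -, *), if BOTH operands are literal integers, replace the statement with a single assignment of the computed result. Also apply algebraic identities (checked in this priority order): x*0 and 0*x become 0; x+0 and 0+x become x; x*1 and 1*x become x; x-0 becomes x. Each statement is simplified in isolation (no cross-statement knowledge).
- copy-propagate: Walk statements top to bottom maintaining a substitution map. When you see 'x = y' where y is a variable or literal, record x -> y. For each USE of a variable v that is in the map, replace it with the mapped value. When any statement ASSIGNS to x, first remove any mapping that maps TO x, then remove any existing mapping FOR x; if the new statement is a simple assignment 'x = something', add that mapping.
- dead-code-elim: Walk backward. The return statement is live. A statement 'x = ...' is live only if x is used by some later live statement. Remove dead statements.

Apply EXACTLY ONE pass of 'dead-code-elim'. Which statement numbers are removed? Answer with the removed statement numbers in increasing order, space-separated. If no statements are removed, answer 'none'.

Backward liveness scan:
Stmt 1 'c = 9': DEAD (c not in live set [])
Stmt 2 'z = 2': KEEP (z is live); live-in = []
Stmt 3 'y = z * 5': DEAD (y not in live set ['z'])
Stmt 4 'v = 9 - c': DEAD (v not in live set ['z'])
Stmt 5 'x = z - v': DEAD (x not in live set ['z'])
Stmt 6 'd = z': KEEP (d is live); live-in = ['z']
Stmt 7 't = z * y': DEAD (t not in live set ['d'])
Stmt 8 'return d': KEEP (return); live-in = ['d']
Removed statement numbers: [1, 3, 4, 5, 7]
Surviving IR:
  z = 2
  d = z
  return d

Answer: 1 3 4 5 7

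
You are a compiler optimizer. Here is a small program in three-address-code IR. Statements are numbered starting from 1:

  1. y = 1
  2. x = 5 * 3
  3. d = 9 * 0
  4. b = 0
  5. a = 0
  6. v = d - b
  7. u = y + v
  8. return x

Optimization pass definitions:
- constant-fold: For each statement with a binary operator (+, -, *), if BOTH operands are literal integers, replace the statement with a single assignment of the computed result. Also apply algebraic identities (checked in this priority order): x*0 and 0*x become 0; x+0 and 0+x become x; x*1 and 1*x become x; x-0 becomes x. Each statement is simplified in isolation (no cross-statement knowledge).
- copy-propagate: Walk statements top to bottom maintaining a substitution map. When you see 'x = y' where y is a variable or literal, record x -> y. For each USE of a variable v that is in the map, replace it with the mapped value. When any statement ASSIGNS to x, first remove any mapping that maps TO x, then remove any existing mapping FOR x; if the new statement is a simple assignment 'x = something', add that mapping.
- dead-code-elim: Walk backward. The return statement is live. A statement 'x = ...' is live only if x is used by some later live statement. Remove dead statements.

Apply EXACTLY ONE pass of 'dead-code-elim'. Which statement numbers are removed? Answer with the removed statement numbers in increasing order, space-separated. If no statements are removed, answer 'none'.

Backward liveness scan:
Stmt 1 'y = 1': DEAD (y not in live set [])
Stmt 2 'x = 5 * 3': KEEP (x is live); live-in = []
Stmt 3 'd = 9 * 0': DEAD (d not in live set ['x'])
Stmt 4 'b = 0': DEAD (b not in live set ['x'])
Stmt 5 'a = 0': DEAD (a not in live set ['x'])
Stmt 6 'v = d - b': DEAD (v not in live set ['x'])
Stmt 7 'u = y + v': DEAD (u not in live set ['x'])
Stmt 8 'return x': KEEP (return); live-in = ['x']
Removed statement numbers: [1, 3, 4, 5, 6, 7]
Surviving IR:
  x = 5 * 3
  return x

Answer: 1 3 4 5 6 7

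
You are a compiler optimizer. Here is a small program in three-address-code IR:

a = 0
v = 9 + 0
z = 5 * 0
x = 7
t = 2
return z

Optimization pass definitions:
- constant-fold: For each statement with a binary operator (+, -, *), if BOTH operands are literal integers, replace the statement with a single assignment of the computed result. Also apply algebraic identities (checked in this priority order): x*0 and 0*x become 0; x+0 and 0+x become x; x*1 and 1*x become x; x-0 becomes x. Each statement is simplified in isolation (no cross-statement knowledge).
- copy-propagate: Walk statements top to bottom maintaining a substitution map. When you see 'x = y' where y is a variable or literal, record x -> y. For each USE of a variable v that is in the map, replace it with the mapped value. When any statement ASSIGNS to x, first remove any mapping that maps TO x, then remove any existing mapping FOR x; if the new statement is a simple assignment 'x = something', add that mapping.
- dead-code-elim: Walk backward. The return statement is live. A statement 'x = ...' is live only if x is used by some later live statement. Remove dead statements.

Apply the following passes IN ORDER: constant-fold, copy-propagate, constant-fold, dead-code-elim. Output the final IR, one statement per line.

Initial IR:
  a = 0
  v = 9 + 0
  z = 5 * 0
  x = 7
  t = 2
  return z
After constant-fold (6 stmts):
  a = 0
  v = 9
  z = 0
  x = 7
  t = 2
  return z
After copy-propagate (6 stmts):
  a = 0
  v = 9
  z = 0
  x = 7
  t = 2
  return 0
After constant-fold (6 stmts):
  a = 0
  v = 9
  z = 0
  x = 7
  t = 2
  return 0
After dead-code-elim (1 stmts):
  return 0

Answer: return 0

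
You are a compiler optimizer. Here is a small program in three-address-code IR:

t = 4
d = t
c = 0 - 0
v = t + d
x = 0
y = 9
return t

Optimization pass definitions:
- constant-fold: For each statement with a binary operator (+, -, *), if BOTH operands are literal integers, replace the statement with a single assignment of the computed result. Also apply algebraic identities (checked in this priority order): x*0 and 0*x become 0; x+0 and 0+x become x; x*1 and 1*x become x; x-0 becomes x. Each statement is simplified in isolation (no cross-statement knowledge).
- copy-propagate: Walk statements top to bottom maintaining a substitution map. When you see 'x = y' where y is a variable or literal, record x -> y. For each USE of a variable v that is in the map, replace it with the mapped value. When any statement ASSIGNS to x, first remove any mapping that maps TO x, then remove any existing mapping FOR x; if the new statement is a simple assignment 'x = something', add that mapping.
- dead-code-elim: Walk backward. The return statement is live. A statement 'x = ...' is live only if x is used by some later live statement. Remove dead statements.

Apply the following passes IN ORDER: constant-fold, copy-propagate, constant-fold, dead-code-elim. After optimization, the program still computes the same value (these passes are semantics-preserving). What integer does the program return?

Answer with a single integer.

Initial IR:
  t = 4
  d = t
  c = 0 - 0
  v = t + d
  x = 0
  y = 9
  return t
After constant-fold (7 stmts):
  t = 4
  d = t
  c = 0
  v = t + d
  x = 0
  y = 9
  return t
After copy-propagate (7 stmts):
  t = 4
  d = 4
  c = 0
  v = 4 + 4
  x = 0
  y = 9
  return 4
After constant-fold (7 stmts):
  t = 4
  d = 4
  c = 0
  v = 8
  x = 0
  y = 9
  return 4
After dead-code-elim (1 stmts):
  return 4
Evaluate:
  t = 4  =>  t = 4
  d = t  =>  d = 4
  c = 0 - 0  =>  c = 0
  v = t + d  =>  v = 8
  x = 0  =>  x = 0
  y = 9  =>  y = 9
  return t = 4

Answer: 4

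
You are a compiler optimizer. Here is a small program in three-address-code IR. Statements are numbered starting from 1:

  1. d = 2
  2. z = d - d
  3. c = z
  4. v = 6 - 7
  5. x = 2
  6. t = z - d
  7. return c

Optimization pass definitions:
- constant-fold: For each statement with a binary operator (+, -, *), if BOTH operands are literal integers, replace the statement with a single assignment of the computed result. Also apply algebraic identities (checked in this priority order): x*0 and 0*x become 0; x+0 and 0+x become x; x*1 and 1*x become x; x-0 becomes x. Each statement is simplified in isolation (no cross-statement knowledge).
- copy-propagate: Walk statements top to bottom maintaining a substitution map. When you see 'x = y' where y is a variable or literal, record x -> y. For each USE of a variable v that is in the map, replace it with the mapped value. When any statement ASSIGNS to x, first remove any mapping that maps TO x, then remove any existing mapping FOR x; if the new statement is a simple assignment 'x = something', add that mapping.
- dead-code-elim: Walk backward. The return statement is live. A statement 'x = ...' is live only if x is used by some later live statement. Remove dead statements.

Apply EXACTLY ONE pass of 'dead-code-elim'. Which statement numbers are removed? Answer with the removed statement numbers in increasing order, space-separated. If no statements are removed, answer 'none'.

Answer: 4 5 6

Derivation:
Backward liveness scan:
Stmt 1 'd = 2': KEEP (d is live); live-in = []
Stmt 2 'z = d - d': KEEP (z is live); live-in = ['d']
Stmt 3 'c = z': KEEP (c is live); live-in = ['z']
Stmt 4 'v = 6 - 7': DEAD (v not in live set ['c'])
Stmt 5 'x = 2': DEAD (x not in live set ['c'])
Stmt 6 't = z - d': DEAD (t not in live set ['c'])
Stmt 7 'return c': KEEP (return); live-in = ['c']
Removed statement numbers: [4, 5, 6]
Surviving IR:
  d = 2
  z = d - d
  c = z
  return c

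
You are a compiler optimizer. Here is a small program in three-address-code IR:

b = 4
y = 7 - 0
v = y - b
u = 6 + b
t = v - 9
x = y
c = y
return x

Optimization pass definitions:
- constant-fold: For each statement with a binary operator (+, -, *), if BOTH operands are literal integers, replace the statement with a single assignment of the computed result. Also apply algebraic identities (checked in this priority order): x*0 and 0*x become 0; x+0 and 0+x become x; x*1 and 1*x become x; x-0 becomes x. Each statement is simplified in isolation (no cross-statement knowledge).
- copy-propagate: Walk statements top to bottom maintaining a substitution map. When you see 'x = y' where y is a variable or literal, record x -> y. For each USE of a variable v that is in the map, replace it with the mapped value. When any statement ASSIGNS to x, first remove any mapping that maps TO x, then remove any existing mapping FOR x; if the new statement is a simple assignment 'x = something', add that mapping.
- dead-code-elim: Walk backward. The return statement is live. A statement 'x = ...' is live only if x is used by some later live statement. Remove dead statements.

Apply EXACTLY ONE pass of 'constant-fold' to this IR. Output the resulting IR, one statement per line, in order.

Answer: b = 4
y = 7
v = y - b
u = 6 + b
t = v - 9
x = y
c = y
return x

Derivation:
Applying constant-fold statement-by-statement:
  [1] b = 4  (unchanged)
  [2] y = 7 - 0  -> y = 7
  [3] v = y - b  (unchanged)
  [4] u = 6 + b  (unchanged)
  [5] t = v - 9  (unchanged)
  [6] x = y  (unchanged)
  [7] c = y  (unchanged)
  [8] return x  (unchanged)
Result (8 stmts):
  b = 4
  y = 7
  v = y - b
  u = 6 + b
  t = v - 9
  x = y
  c = y
  return x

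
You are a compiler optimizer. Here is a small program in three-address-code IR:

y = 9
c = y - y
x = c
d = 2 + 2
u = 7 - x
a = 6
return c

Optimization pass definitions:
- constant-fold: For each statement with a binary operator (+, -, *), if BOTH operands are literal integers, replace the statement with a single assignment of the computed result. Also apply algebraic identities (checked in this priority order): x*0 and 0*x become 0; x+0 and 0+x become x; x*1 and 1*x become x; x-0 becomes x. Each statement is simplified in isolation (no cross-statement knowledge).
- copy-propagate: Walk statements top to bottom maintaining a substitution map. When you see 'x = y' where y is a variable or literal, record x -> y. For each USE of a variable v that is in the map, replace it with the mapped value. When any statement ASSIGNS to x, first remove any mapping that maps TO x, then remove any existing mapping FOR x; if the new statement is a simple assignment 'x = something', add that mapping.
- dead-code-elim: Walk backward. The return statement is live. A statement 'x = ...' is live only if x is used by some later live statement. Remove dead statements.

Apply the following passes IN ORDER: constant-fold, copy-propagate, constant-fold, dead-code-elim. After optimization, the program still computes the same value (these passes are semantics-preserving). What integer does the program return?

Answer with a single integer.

Answer: 0

Derivation:
Initial IR:
  y = 9
  c = y - y
  x = c
  d = 2 + 2
  u = 7 - x
  a = 6
  return c
After constant-fold (7 stmts):
  y = 9
  c = y - y
  x = c
  d = 4
  u = 7 - x
  a = 6
  return c
After copy-propagate (7 stmts):
  y = 9
  c = 9 - 9
  x = c
  d = 4
  u = 7 - c
  a = 6
  return c
After constant-fold (7 stmts):
  y = 9
  c = 0
  x = c
  d = 4
  u = 7 - c
  a = 6
  return c
After dead-code-elim (2 stmts):
  c = 0
  return c
Evaluate:
  y = 9  =>  y = 9
  c = y - y  =>  c = 0
  x = c  =>  x = 0
  d = 2 + 2  =>  d = 4
  u = 7 - x  =>  u = 7
  a = 6  =>  a = 6
  return c = 0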